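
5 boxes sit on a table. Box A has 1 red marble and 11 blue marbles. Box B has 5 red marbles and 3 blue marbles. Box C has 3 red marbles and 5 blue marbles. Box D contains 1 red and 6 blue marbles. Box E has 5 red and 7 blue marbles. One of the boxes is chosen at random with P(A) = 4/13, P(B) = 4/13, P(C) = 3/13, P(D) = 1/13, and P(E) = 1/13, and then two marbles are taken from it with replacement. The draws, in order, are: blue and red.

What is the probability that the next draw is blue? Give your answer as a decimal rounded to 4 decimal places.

Under each hypothesis, the probability of the observed sequence is: P(data | box A) = (11/12)(1/12) = 0.076389; P(data | box B) = (3/8)(5/8) = 0.23438; P(data | box C) = (5/8)(3/8) = 0.23438; P(data | box D) = (6/7)(1/7) = 0.12245; P(data | box E) = (7/12)(5/12) = 0.24306.
Weighting by the prior gives 4/13 · 0.076389 = 0.023504, 4/13 · 0.23438 = 0.072115, 3/13 · 0.23438 = 0.054087, 1/13 · 0.12245 = 0.0094192, 1/13 · 0.24306 = 0.018697; with total 0.17782.
Dividing through by the total gives posterior P(box A | data) = 0.13218, P(box B | data) = 0.40555, P(box C | data) = 0.30416, P(box D | data) = 0.05297, P(box E | data) = 0.10514.
The predictive probability is P(blue next | data) = (11/12)(0.13218) + (3/8)(0.40555) + (5/8)(0.30416) + (6/7)(0.05297) + (7/12)(0.10514) = 0.57008.

0.5701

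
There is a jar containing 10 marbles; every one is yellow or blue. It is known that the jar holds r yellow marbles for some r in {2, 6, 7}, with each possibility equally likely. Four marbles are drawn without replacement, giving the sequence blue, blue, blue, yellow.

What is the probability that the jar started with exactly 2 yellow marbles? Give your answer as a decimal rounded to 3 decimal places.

The likelihood of the observed sequence under each hypothesis: P(data | r = 2) = (8/10)(7/9)(6/8)(2/7) = 0.13333; P(data | r = 6) = (4/10)(3/9)(2/8)(6/7) = 0.028571; P(data | r = 7) = (3/10)(2/9)(1/8)(7/7) = 0.0083333.
The prior-weighted likelihoods are 1/3 · 0.13333 = 0.044444, 1/3 · 0.028571 = 0.0095238, 1/3 · 0.0083333 = 0.0027778; these sum to 0.056746.
So P(r = 2 | data) = (0.044444) / (0.056746) = 0.78322.

0.783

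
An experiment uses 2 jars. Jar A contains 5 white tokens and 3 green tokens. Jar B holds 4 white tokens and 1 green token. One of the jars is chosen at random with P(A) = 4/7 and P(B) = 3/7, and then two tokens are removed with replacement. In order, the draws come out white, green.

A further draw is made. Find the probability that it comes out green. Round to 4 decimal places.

0.3157

The likelihood of the observed sequence under each hypothesis: P(data | jar A) = (5/8)(3/8) = 15/64; P(data | jar B) = (4/5)(1/5) = 4/25.
The prior-weighted likelihoods are 4/7 · 15/64 = 15/112, 3/7 · 4/25 = 12/175; with total 81/400.
Dividing through by the total gives posterior P(jar A | data) = 0.66138, P(jar B | data) = 0.33862.
The predictive probability is P(green next | data) = (3/8)(0.66138) + (1/5)(0.33862) = 0.31574.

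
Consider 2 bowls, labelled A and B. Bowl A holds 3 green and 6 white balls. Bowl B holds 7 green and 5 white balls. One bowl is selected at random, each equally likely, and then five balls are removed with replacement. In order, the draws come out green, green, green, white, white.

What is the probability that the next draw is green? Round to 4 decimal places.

0.5025

For each hypothesis, P(data | H) works out to: P(data | bowl A) = (3/9)(3/9)(3/9)(6/9)(6/9) = 0.016461; P(data | bowl B) = (7/12)(7/12)(7/12)(5/12)(5/12) = 0.034461.
Weighting by the prior gives 1/2 · 0.016461 = 0.0082305, 1/2 · 0.034461 = 0.017231; summing to 0.025461.
The posterior is then P(bowl A | data) = 0.32326, P(bowl B | data) = 0.67674.
The predictive probability is P(green next | data) = (1/3)(0.32326) + (7/12)(0.67674) = 0.50252.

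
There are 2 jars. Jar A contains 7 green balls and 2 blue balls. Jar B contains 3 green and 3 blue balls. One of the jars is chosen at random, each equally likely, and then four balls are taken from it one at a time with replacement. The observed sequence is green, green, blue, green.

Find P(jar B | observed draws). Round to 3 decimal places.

Compute the likelihood of the observed sequence for each case: P(data | jar A) = (7/9)(7/9)(2/9)(7/9) = 0.10456; P(data | jar B) = (3/6)(3/6)(3/6)(3/6) = 0.0625.
Weighting by the prior gives 1/2 · 0.10456 = 0.052279, 1/2 · 0.0625 = 0.03125; these sum to 0.083529.
Therefore the posterior P(jar B | data) = (0.03125) / (0.083529) = 0.37412.

0.374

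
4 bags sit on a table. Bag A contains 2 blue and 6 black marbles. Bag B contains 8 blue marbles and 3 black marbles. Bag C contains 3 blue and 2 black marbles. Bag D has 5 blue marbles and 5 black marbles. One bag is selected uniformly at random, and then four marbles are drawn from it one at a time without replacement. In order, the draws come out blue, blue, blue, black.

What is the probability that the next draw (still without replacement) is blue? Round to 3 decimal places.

Under each hypothesis, the probability of the observed sequence is: P(data | bag A) = (2/8)(1/7)(0/6) = 0; P(data | bag B) = (8/11)(7/10)(6/9)(3/8) = 0.12727; P(data | bag C) = (3/5)(2/4)(1/3)(2/2) = 0.1; P(data | bag D) = (5/10)(4/9)(3/8)(5/7) = 0.059524.
Weighting by the prior gives 1/4 · 0 = 0, 1/4 · 0.12727 = 0.031818, 1/4 · 0.1 = 0.025, 1/4 · 0.059524 = 0.014881; summing to 0.071699.
Normalising, the posterior is P(bag A | data) = 0, P(bag B | data) = 0.44377, P(bag C | data) = 0.34868, P(bag D | data) = 0.20755.
So P(blue next | data) = Σ P(blue next | H) P(H | data) = (5/7)(0.44377) + (0)(0.34868) + (1/3)(0.20755) = 0.38616.

0.386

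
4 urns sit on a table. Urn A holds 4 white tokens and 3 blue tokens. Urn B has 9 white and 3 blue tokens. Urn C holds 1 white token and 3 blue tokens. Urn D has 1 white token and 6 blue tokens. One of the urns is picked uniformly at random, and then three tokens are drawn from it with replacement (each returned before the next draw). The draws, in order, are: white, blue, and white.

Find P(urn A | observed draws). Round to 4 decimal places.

Compute the likelihood of the observed sequence for each case: P(data | urn A) = (4/7)(3/7)(4/7) = 0.13994; P(data | urn B) = (9/12)(3/12)(9/12) = 0.14062; P(data | urn C) = (1/4)(3/4)(1/4) = 0.046875; P(data | urn D) = (1/7)(6/7)(1/7) = 0.017493.
Weighting by the prior gives 1/4 · 0.13994 = 0.034985, 1/4 · 0.14062 = 0.035156, 1/4 · 0.046875 = 0.011719, 1/4 · 0.017493 = 0.0043732; with total 0.086234.
By Bayes' rule, P(urn A | data) = (0.034985) / (0.086234) = 0.40571.

0.4057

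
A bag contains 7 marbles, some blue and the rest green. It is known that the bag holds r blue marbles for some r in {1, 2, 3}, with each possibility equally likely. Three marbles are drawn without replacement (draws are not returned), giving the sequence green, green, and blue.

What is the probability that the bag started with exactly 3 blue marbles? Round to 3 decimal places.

The likelihood of the observed sequence under each hypothesis: P(data | r = 1) = (6/7)(5/6)(1/5) = 1/7; P(data | r = 2) = (5/7)(4/6)(2/5) = 4/21; P(data | r = 3) = (4/7)(3/6)(3/5) = 6/35.
Multiplying each by its prior: 1/3 · 1/7 = 1/21, 1/3 · 4/21 = 4/63, 1/3 · 6/35 = 2/35; these sum to 53/315.
By Bayes' rule, P(r = 3 | data) = (2/35) / (53/315) = 18/53.

0.340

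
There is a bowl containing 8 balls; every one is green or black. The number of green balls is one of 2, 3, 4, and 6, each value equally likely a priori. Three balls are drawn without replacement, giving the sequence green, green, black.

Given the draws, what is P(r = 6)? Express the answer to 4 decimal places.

Under each hypothesis, the probability of the observed sequence is: P(data | r = 2) = (2/8)(1/7)(6/6) = 1/28; P(data | r = 3) = (3/8)(2/7)(5/6) = 5/56; P(data | r = 4) = (4/8)(3/7)(4/6) = 1/7; P(data | r = 6) = (6/8)(5/7)(2/6) = 5/28.
Weighting by the prior gives 1/4 · 1/28 = 1/112, 1/4 · 5/56 = 5/224, 1/4 · 1/7 = 1/28, 1/4 · 5/28 = 5/112; with total 25/224.
So P(r = 6 | data) = (5/112) / (25/224) = 2/5.

0.4000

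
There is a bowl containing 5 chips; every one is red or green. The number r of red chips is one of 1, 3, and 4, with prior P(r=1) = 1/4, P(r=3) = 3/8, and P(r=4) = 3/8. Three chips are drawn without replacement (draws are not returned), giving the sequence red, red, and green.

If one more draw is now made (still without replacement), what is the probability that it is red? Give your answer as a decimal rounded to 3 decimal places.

Compute the likelihood of the observed sequence for each case: P(data | r = 1) = (1/5)(0/4) = 0; P(data | r = 3) = (3/5)(2/4)(2/3) = 1/5; P(data | r = 4) = (4/5)(3/4)(1/3) = 1/5.
Multiplying each by its prior: 1/4 · 0 = 0, 3/8 · 1/5 = 3/40, 3/8 · 1/5 = 3/40; with total 3/20.
Dividing through by the total gives posterior P(r = 1 | data) = 0, P(r = 3 | data) = 1/2, P(r = 4 | data) = 1/2.
Averaging over the posterior, P(red next | data) = (1/2)(1/2) + (1)(1/2) = 3/4.

0.750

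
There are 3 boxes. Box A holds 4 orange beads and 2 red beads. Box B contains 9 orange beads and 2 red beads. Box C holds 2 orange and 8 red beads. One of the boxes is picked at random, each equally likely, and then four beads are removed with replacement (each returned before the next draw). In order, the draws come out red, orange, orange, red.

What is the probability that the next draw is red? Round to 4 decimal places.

Compute the likelihood of the observed sequence for each case: P(data | box A) = (2/6)(4/6)(4/6)(2/6) = 0.049383; P(data | box B) = (2/11)(9/11)(9/11)(2/11) = 0.02213; P(data | box C) = (8/10)(2/10)(2/10)(8/10) = 0.0256.
Weighting by the prior gives 1/3 · 0.049383 = 0.016461, 1/3 · 0.02213 = 0.0073765, 1/3 · 0.0256 = 0.0085333; these sum to 0.032371.
Normalising, the posterior is P(box A | data) = 0.50851, P(box B | data) = 0.22788, P(box C | data) = 0.26361.
The predictive probability is P(red next | data) = (1/3)(0.50851) + (2/11)(0.22788) + (4/5)(0.26361) = 0.42183.

0.4218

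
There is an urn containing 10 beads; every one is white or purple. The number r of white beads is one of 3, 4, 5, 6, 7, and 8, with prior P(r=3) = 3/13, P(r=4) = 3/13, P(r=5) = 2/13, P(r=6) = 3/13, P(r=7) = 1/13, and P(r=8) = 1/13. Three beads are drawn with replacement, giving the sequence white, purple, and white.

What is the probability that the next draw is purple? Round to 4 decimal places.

For each hypothesis, P(data | H) works out to: P(data | r = 3) = (3/10)(7/10)(3/10) = 0.063; P(data | r = 4) = (4/10)(6/10)(4/10) = 0.096; P(data | r = 5) = (5/10)(5/10)(5/10) = 0.125; P(data | r = 6) = (6/10)(4/10)(6/10) = 0.144; P(data | r = 7) = (7/10)(3/10)(7/10) = 0.147; P(data | r = 8) = (8/10)(2/10)(8/10) = 0.128.
The prior-weighted likelihoods are 3/13 · 0.063 = 0.014538, 3/13 · 0.096 = 0.022154, 2/13 · 0.125 = 0.019231, 3/13 · 0.144 = 0.033231, 1/13 · 0.147 = 0.011308, 1/13 · 0.128 = 0.0098462; with total 0.11031.
Dividing through by the total gives posterior P(r = 3 | data) = 0.1318, P(r = 4 | data) = 0.20084, P(r = 5 | data) = 0.17434, P(r = 6 | data) = 0.30126, P(r = 7 | data) = 0.10251, P(r = 8 | data) = 0.089261.
Averaging over the posterior, P(purple next | data) = (7/10)(0.1318) + (3/5)(0.20084) + (1/2)(0.17434) + (2/5)(0.30126) + (3/10)(0.10251) + (1/5)(0.089261) = 0.46904.

0.4690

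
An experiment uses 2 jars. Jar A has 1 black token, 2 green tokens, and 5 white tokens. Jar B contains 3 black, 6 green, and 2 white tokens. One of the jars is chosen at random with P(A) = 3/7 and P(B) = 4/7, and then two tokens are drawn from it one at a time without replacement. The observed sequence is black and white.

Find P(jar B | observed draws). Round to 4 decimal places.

For each hypothesis, P(data | H) works out to: P(data | jar A) = (1/8)(5/7) = 0.089286; P(data | jar B) = (3/11)(2/10) = 0.054545.
The prior-weighted likelihoods are 3/7 · 0.089286 = 0.038265, 4/7 · 0.054545 = 0.031169; with total 0.069434.
By Bayes' rule, P(jar B | data) = (0.031169) / (0.069434) = 0.4489.

0.4489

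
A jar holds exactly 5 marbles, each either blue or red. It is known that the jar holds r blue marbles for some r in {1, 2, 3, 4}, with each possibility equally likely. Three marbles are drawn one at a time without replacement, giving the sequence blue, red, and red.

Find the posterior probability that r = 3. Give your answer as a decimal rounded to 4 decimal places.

Under each hypothesis, the probability of the observed sequence is: P(data | r = 1) = (1/5)(4/4)(3/3) = 1/5; P(data | r = 2) = (2/5)(3/4)(2/3) = 1/5; P(data | r = 3) = (3/5)(2/4)(1/3) = 1/10; P(data | r = 4) = (4/5)(1/4)(0/3) = 0.
The prior-weighted likelihoods are 1/4 · 1/5 = 1/20, 1/4 · 1/5 = 1/20, 1/4 · 1/10 = 1/40, 1/4 · 0 = 0; these sum to 1/8.
Therefore the posterior P(r = 3 | data) = (1/40) / (1/8) = 1/5.

0.2000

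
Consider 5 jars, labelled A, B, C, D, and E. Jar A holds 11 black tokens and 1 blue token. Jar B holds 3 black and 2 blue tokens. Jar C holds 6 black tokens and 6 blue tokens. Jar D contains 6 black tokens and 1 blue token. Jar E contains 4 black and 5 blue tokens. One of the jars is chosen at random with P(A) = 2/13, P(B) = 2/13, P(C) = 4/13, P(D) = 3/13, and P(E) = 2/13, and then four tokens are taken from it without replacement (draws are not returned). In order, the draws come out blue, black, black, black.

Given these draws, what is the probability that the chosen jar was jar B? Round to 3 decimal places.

For each hypothesis, P(data | H) works out to: P(data | jar A) = (1/12)(11/11)(10/10)(9/9) = 0.083333; P(data | jar B) = (2/5)(3/4)(2/3)(1/2) = 0.1; P(data | jar C) = (6/12)(6/11)(5/10)(4/9) = 0.060606; P(data | jar D) = (1/7)(6/6)(5/5)(4/4) = 0.14286; P(data | jar E) = (5/9)(4/8)(3/7)(2/6) = 0.039683.
Weighting by the prior gives 2/13 · 0.083333 = 0.012821, 2/13 · 0.1 = 0.015385, 4/13 · 0.060606 = 0.018648, 3/13 · 0.14286 = 0.032967, 2/13 · 0.039683 = 0.006105; these sum to 0.085925.
Hence P(jar B | data) = (0.015385) / (0.085925) = 0.17905.

0.179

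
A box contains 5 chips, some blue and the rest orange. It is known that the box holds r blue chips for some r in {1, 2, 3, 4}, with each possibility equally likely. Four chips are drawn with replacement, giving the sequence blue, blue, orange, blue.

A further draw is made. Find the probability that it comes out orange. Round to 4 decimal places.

For each hypothesis, P(data | H) works out to: P(data | r = 1) = (1/5)(1/5)(4/5)(1/5) = 0.0064; P(data | r = 2) = (2/5)(2/5)(3/5)(2/5) = 0.0384; P(data | r = 3) = (3/5)(3/5)(2/5)(3/5) = 0.0864; P(data | r = 4) = (4/5)(4/5)(1/5)(4/5) = 0.1024.
The prior-weighted likelihoods are 1/4 · 0.0064 = 0.0016, 1/4 · 0.0384 = 0.0096, 1/4 · 0.0864 = 0.0216, 1/4 · 0.1024 = 0.0256; summing to 0.0584.
The posterior is then P(r = 1 | data) = 0.027397, P(r = 2 | data) = 0.16438, P(r = 3 | data) = 0.36986, P(r = 4 | data) = 0.43836.
Averaging over the posterior, P(orange next | data) = (4/5)(0.027397) + (3/5)(0.16438) + (2/5)(0.36986) + (1/5)(0.43836) = 0.35616.

0.3562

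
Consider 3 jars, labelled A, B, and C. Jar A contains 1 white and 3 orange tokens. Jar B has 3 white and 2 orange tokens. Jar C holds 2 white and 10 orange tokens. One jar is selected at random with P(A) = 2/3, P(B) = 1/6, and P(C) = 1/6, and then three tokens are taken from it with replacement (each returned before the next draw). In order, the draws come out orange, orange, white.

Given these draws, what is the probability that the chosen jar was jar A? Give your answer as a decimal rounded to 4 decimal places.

0.7265

Under each hypothesis, the probability of the observed sequence is: P(data | jar A) = (3/4)(3/4)(1/4) = 0.14062; P(data | jar B) = (2/5)(2/5)(3/5) = 0.096; P(data | jar C) = (10/12)(10/12)(2/12) = 0.11574.
The prior-weighted likelihoods are 2/3 · 0.14062 = 0.09375, 1/6 · 0.096 = 0.016, 1/6 · 0.11574 = 0.01929; with total 0.12904.
So P(jar A | data) = (0.09375) / (0.12904) = 0.72652.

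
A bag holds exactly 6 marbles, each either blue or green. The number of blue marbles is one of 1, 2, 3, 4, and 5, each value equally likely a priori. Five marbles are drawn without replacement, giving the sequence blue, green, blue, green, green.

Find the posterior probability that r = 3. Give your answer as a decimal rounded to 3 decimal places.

Compute the likelihood of the observed sequence for each case: P(data | r = 1) = (1/6)(5/5)(0/4) = 0; P(data | r = 2) = (2/6)(4/5)(1/4)(3/3)(2/2) = 1/15; P(data | r = 3) = (3/6)(3/5)(2/4)(2/3)(1/2) = 1/20; P(data | r = 4) = (4/6)(2/5)(3/4)(1/3)(0/2) = 0; P(data | r = 5) = (5/6)(1/5)(4/4)(0/3) = 0.
Weighting by the prior gives 1/5 · 0 = 0, 1/5 · 1/15 = 1/75, 1/5 · 1/20 = 1/100, 1/5 · 0 = 0, 1/5 · 0 = 0; summing to 7/300.
By Bayes' rule, P(r = 3 | data) = (1/100) / (7/300) = 3/7.

0.429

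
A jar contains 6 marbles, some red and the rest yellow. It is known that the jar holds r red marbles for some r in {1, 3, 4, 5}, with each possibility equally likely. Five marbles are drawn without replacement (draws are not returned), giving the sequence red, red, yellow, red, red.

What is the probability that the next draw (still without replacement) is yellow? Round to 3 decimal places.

For each hypothesis, P(data | H) works out to: P(data | r = 1) = (1/6)(0/5) = 0; P(data | r = 3) = (3/6)(2/5)(3/4)(1/3)(0/2) = 0; P(data | r = 4) = (4/6)(3/5)(2/4)(2/3)(1/2) = 1/15; P(data | r = 5) = (5/6)(4/5)(1/4)(3/3)(2/2) = 1/6.
Multiplying each by its prior: 1/4 · 0 = 0, 1/4 · 0 = 0, 1/4 · 1/15 = 1/60, 1/4 · 1/6 = 1/24; these sum to 7/120.
The posterior is then P(r = 1 | data) = 0, P(r = 3 | data) = 0, P(r = 4 | data) = 2/7, P(r = 5 | data) = 5/7.
The predictive probability is P(yellow next | data) = (1)(2/7) + (0)(5/7) = 2/7.

0.286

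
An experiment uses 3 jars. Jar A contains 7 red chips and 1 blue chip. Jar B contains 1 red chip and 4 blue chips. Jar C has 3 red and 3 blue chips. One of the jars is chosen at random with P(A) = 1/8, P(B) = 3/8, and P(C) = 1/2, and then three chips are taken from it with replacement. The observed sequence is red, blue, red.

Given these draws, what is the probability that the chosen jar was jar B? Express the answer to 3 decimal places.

0.139

For each hypothesis, P(data | H) works out to: P(data | jar A) = (7/8)(1/8)(7/8) = 0.095703; P(data | jar B) = (1/5)(4/5)(1/5) = 0.032; P(data | jar C) = (3/6)(3/6)(3/6) = 0.125.
Weighting by the prior gives 1/8 · 0.095703 = 0.011963, 3/8 · 0.032 = 0.012, 1/2 · 0.125 = 0.0625; with total 0.086463.
Hence P(jar B | data) = (0.012) / (0.086463) = 0.13879.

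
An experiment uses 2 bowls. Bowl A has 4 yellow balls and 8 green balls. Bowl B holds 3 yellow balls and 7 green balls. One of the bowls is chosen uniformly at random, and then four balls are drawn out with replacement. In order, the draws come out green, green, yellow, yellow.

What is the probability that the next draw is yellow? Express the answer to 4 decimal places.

0.3176

For each hypothesis, P(data | H) works out to: P(data | bowl A) = (8/12)(8/12)(4/12)(4/12) = 0.049383; P(data | bowl B) = (7/10)(7/10)(3/10)(3/10) = 0.0441.
Multiplying each by its prior: 1/2 · 0.049383 = 0.024691, 1/2 · 0.0441 = 0.02205; summing to 0.046741.
The posterior is then P(bowl A | data) = 0.52826, P(bowl B | data) = 0.47174.
So P(yellow next | data) = Σ P(yellow next | H) P(H | data) = (1/3)(0.52826) + (3/10)(0.47174) = 0.31761.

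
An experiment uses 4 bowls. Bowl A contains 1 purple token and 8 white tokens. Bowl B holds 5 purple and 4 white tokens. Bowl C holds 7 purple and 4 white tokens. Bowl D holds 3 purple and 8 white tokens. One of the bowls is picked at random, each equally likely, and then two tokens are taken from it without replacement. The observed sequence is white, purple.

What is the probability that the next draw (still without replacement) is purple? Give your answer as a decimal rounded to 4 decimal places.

The likelihood of the observed sequence under each hypothesis: P(data | bowl A) = (8/9)(1/8) = 0.11111; P(data | bowl B) = (4/9)(5/8) = 0.27778; P(data | bowl C) = (4/11)(7/10) = 0.25455; P(data | bowl D) = (8/11)(3/10) = 0.21818.
The prior-weighted likelihoods are 1/4 · 0.11111 = 0.027778, 1/4 · 0.27778 = 0.069444, 1/4 · 0.25455 = 0.063636, 1/4 · 0.21818 = 0.054545; with total 0.2154.
Normalising, the posterior is P(bowl A | data) = 0.12896, P(bowl B | data) = 0.32239, P(bowl C | data) = 0.29543, P(bowl D | data) = 0.25322.
So P(purple next | data) = Σ P(purple next | H) P(H | data) = (0)(0.12896) + (4/7)(0.32239) + (2/3)(0.29543) + (2/9)(0.25322) = 0.43745.

0.4374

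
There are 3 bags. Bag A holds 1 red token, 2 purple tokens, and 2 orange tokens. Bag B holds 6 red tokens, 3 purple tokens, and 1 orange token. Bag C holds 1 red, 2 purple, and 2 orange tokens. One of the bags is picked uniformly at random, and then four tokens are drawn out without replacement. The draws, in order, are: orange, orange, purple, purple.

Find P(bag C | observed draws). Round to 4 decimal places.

Compute the likelihood of the observed sequence for each case: P(data | bag A) = (2/5)(1/4)(2/3)(1/2) = 1/30; P(data | bag B) = (1/10)(0/9) = 0; P(data | bag C) = (2/5)(1/4)(2/3)(1/2) = 1/30.
The prior-weighted likelihoods are 1/3 · 1/30 = 1/90, 1/3 · 0 = 0, 1/3 · 1/30 = 1/90; these sum to 1/45.
Therefore the posterior P(bag C | data) = (1/90) / (1/45) = 1/2.

0.5000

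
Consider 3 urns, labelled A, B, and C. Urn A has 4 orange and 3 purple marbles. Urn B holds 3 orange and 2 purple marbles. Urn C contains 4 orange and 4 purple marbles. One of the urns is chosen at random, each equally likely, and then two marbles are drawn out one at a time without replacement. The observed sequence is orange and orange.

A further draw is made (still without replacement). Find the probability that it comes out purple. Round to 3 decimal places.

Under each hypothesis, the probability of the observed sequence is: P(data | urn A) = (4/7)(3/6) = 2/7; P(data | urn B) = (3/5)(2/4) = 3/10; P(data | urn C) = (4/8)(3/7) = 3/14.
Multiplying each by its prior: 1/3 · 2/7 = 2/21, 1/3 · 3/10 = 1/10, 1/3 · 3/14 = 1/14; these sum to 4/15.
Dividing through by the total gives posterior P(urn A | data) = 5/14, P(urn B | data) = 3/8, P(urn C | data) = 15/56.
The predictive probability is P(purple next | data) = (3/5)(5/14) + (2/3)(3/8) + (2/3)(15/56) = 9/14.

0.643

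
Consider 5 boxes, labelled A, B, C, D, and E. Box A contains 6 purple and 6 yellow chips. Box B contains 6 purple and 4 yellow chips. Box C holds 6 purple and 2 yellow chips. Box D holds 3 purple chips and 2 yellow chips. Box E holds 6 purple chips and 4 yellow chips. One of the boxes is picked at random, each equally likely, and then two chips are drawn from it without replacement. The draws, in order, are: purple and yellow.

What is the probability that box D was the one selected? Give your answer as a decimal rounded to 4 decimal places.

Under each hypothesis, the probability of the observed sequence is: P(data | box A) = (6/12)(6/11) = 3/11; P(data | box B) = (6/10)(4/9) = 4/15; P(data | box C) = (6/8)(2/7) = 3/14; P(data | box D) = (3/5)(2/4) = 3/10; P(data | box E) = (6/10)(4/9) = 4/15.
Multiplying each by its prior: 1/5 · 3/11 = 3/55, 1/5 · 4/15 = 4/75, 1/5 · 3/14 = 3/70, 1/5 · 3/10 = 3/50, 1/5 · 4/15 = 4/75; with total 61/231.
By Bayes' rule, P(box D | data) = (3/50) / (61/231) = 693/3050.

0.2272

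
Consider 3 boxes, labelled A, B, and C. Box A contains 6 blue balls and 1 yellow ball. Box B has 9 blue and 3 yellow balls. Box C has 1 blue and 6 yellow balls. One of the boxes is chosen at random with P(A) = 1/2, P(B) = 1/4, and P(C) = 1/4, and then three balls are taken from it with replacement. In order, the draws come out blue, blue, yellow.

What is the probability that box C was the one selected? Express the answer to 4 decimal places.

For each hypothesis, P(data | H) works out to: P(data | box A) = (6/7)(6/7)(1/7) = 0.10496; P(data | box B) = (9/12)(9/12)(3/12) = 0.14062; P(data | box C) = (1/7)(1/7)(6/7) = 0.017493.
Weighting by the prior gives 1/2 · 0.10496 = 0.052478, 1/4 · 0.14062 = 0.035156, 1/4 · 0.017493 = 0.0043732; with total 0.092008.
By Bayes' rule, P(box C | data) = (0.0043732) / (0.092008) = 0.047531.

0.0475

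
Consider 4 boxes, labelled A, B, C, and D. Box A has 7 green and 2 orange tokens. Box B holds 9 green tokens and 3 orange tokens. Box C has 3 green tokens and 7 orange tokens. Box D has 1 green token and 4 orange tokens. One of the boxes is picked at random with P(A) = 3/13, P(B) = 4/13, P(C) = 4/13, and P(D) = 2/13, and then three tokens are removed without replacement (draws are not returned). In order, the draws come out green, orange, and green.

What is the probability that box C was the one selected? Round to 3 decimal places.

The likelihood of the observed sequence under each hypothesis: P(data | box A) = (7/9)(2/8)(6/7) = 0.16667; P(data | box B) = (9/12)(3/11)(8/10) = 0.16364; P(data | box C) = (3/10)(7/9)(2/8) = 0.058333; P(data | box D) = (1/5)(4/4)(0/3) = 0.
Weighting by the prior gives 3/13 · 0.16667 = 0.038462, 4/13 · 0.16364 = 0.05035, 4/13 · 0.058333 = 0.017949, 2/13 · 0 = 0; these sum to 0.10676.
Hence P(box C | data) = (0.017949) / (0.10676) = 0.16812.

0.168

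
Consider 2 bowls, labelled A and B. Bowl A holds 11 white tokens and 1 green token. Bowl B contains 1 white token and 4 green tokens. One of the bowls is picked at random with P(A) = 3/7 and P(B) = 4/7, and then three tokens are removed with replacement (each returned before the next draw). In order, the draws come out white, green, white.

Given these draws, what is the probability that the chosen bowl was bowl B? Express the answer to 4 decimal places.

Under each hypothesis, the probability of the observed sequence is: P(data | bowl A) = (11/12)(1/12)(11/12) = 0.070023; P(data | bowl B) = (1/5)(4/5)(1/5) = 0.032.
Weighting by the prior gives 3/7 · 0.070023 = 0.03001, 4/7 · 0.032 = 0.018286; these sum to 0.048296.
So P(bowl B | data) = (0.018286) / (0.048296) = 0.37862.

0.3786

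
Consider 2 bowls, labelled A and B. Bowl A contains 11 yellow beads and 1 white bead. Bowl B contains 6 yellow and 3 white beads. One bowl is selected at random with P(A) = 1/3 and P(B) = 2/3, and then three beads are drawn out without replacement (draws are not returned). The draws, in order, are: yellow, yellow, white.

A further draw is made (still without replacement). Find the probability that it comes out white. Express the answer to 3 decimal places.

For each hypothesis, P(data | H) works out to: P(data | bowl A) = (11/12)(10/11)(1/10) = 1/12; P(data | bowl B) = (6/9)(5/8)(3/7) = 5/28.
The prior-weighted likelihoods are 1/3 · 1/12 = 1/36, 2/3 · 5/28 = 5/42; these sum to 37/252.
Dividing through by the total gives posterior P(bowl A | data) = 7/37, P(bowl B | data) = 30/37.
The predictive probability is P(white next | data) = (0)(7/37) + (1/3)(30/37) = 10/37.

0.270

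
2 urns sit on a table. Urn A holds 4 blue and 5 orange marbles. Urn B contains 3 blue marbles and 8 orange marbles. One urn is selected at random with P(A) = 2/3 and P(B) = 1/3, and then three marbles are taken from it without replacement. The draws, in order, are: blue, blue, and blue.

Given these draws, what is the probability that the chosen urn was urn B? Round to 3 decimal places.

The likelihood of the observed sequence under each hypothesis: P(data | urn A) = (4/9)(3/8)(2/7) = 1/21; P(data | urn B) = (3/11)(2/10)(1/9) = 1/165.
The prior-weighted likelihoods are 2/3 · 1/21 = 2/63, 1/3 · 1/165 = 1/495; with total 13/385.
By Bayes' rule, P(urn B | data) = (1/495) / (13/385) = 7/117.

0.060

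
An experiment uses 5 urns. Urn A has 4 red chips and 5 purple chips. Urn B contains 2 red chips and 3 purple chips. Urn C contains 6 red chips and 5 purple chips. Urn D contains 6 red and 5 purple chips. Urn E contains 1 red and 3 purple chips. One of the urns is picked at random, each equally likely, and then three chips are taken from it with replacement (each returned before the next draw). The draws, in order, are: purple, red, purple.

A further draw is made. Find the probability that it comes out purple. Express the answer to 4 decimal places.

0.5725

Compute the likelihood of the observed sequence for each case: P(data | urn A) = (5/9)(4/9)(5/9) = 0.13717; P(data | urn B) = (3/5)(2/5)(3/5) = 0.144; P(data | urn C) = (5/11)(6/11)(5/11) = 0.1127; P(data | urn D) = (5/11)(6/11)(5/11) = 0.1127; P(data | urn E) = (3/4)(1/4)(3/4) = 0.14062.
Multiplying each by its prior: 1/5 · 0.13717 = 0.027435, 1/5 · 0.144 = 0.0288, 1/5 · 0.1127 = 0.022539, 1/5 · 0.1127 = 0.022539, 1/5 · 0.14062 = 0.028125; with total 0.12944.
Dividing through by the total gives posterior P(urn A | data) = 0.21195, P(urn B | data) = 0.2225, P(urn C | data) = 0.17413, P(urn D | data) = 0.17413, P(urn E | data) = 0.21728.
Averaging over the posterior, P(purple next | data) = (5/9)(0.21195) + (3/5)(0.2225) + (5/11)(0.17413) + (5/11)(0.17413) + (3/4)(0.21728) = 0.57252.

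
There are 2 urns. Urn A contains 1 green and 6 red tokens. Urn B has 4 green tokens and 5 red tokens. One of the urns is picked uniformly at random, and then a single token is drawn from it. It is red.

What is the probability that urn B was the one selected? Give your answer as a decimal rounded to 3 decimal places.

Compute the likelihood of this draw for each case: P(data | urn A) = (6/7) = 6/7; P(data | urn B) = (5/9) = 5/9.
Multiplying each by its prior: 1/2 · 6/7 = 3/7, 1/2 · 5/9 = 5/18; with total 89/126.
Therefore the posterior P(urn B | data) = (5/18) / (89/126) = 35/89.

0.393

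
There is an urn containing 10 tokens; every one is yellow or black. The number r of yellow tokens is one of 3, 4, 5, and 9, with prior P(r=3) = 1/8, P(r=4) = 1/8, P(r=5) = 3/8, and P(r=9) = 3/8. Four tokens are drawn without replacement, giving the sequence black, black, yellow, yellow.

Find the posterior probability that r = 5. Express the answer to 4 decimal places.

Compute the likelihood of the observed sequence for each case: P(data | r = 3) = (7/10)(6/9)(3/8)(2/7) = 0.05; P(data | r = 4) = (6/10)(5/9)(4/8)(3/7) = 0.071429; P(data | r = 5) = (5/10)(4/9)(5/8)(4/7) = 0.079365; P(data | r = 9) = (1/10)(0/9) = 0.
Weighting by the prior gives 1/8 · 0.05 = 0.00625, 1/8 · 0.071429 = 0.0089286, 3/8 · 0.079365 = 0.029762, 3/8 · 0 = 0; with total 0.04494.
So P(r = 5 | data) = (0.029762) / (0.04494) = 0.66225.

0.6623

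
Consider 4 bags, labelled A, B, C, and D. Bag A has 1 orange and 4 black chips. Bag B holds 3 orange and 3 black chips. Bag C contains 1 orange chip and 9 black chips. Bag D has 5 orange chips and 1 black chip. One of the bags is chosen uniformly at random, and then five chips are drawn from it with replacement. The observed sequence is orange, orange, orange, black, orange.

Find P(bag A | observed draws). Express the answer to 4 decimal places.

0.0113

Under each hypothesis, the probability of the observed sequence is: P(data | bag A) = (1/5)(1/5)(1/5)(4/5)(1/5) = 0.00128; P(data | bag B) = (3/6)(3/6)(3/6)(3/6)(3/6) = 0.03125; P(data | bag C) = (1/10)(1/10)(1/10)(9/10)(1/10) = 9e-05; P(data | bag D) = (5/6)(5/6)(5/6)(1/6)(5/6) = 0.080376.
The prior-weighted likelihoods are 1/4 · 0.00128 = 0.00032, 1/4 · 0.03125 = 0.0078125, 1/4 · 9e-05 = 2.25e-05, 1/4 · 0.080376 = 0.020094; summing to 0.028249.
Hence P(bag A | data) = (0.00032) / (0.028249) = 0.011328.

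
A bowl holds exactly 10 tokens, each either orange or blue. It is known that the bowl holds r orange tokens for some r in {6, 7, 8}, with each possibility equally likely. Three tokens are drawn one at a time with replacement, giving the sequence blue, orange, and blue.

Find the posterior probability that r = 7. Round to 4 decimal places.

Compute the likelihood of the observed sequence for each case: P(data | r = 6) = (4/10)(6/10)(4/10) = 0.096; P(data | r = 7) = (3/10)(7/10)(3/10) = 0.063; P(data | r = 8) = (2/10)(8/10)(2/10) = 0.032.
Weighting by the prior gives 1/3 · 0.096 = 0.032, 1/3 · 0.063 = 0.021, 1/3 · 0.032 = 0.010667; these sum to 0.063667.
Hence P(r = 7 | data) = (0.021) / (0.063667) = 0.32984.

0.3298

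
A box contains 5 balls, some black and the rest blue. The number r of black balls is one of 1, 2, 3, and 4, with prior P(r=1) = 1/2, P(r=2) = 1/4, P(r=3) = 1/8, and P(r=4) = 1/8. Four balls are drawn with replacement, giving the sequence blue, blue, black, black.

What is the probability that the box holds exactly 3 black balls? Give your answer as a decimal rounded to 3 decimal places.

0.191

For each hypothesis, P(data | H) works out to: P(data | r = 1) = (4/5)(4/5)(1/5)(1/5) = 0.0256; P(data | r = 2) = (3/5)(3/5)(2/5)(2/5) = 0.0576; P(data | r = 3) = (2/5)(2/5)(3/5)(3/5) = 0.0576; P(data | r = 4) = (1/5)(1/5)(4/5)(4/5) = 0.0256.
The prior-weighted likelihoods are 1/2 · 0.0256 = 0.0128, 1/4 · 0.0576 = 0.0144, 1/8 · 0.0576 = 0.0072, 1/8 · 0.0256 = 0.0032; summing to 0.0376.
Hence P(r = 3 | data) = (0.0072) / (0.0376) = 0.19149.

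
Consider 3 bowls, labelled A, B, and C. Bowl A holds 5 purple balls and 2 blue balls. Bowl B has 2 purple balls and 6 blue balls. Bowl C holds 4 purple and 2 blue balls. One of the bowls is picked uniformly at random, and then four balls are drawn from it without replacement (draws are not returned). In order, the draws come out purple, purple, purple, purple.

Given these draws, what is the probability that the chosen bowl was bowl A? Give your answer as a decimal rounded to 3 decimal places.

Compute the likelihood of the observed sequence for each case: P(data | bowl A) = (5/7)(4/6)(3/5)(2/4) = 1/7; P(data | bowl B) = (2/8)(1/7)(0/6) = 0; P(data | bowl C) = (4/6)(3/5)(2/4)(1/3) = 1/15.
The prior-weighted likelihoods are 1/3 · 1/7 = 1/21, 1/3 · 0 = 0, 1/3 · 1/15 = 1/45; these sum to 22/315.
Therefore the posterior P(bowl A | data) = (1/21) / (22/315) = 15/22.

0.682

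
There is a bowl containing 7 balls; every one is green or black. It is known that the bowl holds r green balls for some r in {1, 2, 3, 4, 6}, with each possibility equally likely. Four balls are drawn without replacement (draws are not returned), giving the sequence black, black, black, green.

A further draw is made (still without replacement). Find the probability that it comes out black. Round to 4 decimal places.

Under each hypothesis, the probability of the observed sequence is: P(data | r = 1) = (6/7)(5/6)(4/5)(1/4) = 1/7; P(data | r = 2) = (5/7)(4/6)(3/5)(2/4) = 1/7; P(data | r = 3) = (4/7)(3/6)(2/5)(3/4) = 3/35; P(data | r = 4) = (3/7)(2/6)(1/5)(4/4) = 1/35; P(data | r = 6) = (1/7)(0/6) = 0.
Weighting by the prior gives 1/5 · 1/7 = 1/35, 1/5 · 1/7 = 1/35, 1/5 · 3/35 = 3/175, 1/5 · 1/35 = 1/175, 1/5 · 0 = 0; with total 2/25.
Normalising, the posterior is P(r = 1 | data) = 5/14, P(r = 2 | data) = 5/14, P(r = 3 | data) = 3/14, P(r = 4 | data) = 1/14, P(r = 6 | data) = 0.
The predictive probability is P(black next | data) = (1)(5/14) + (2/3)(5/14) + (1/3)(3/14) + (0)(1/14) = 2/3.

0.6667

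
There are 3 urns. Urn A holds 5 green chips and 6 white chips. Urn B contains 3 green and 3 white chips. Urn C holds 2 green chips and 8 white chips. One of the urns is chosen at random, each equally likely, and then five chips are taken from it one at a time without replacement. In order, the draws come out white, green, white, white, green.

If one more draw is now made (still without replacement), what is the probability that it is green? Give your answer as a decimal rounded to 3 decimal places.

For each hypothesis, P(data | H) works out to: P(data | urn A) = (6/11)(5/10)(5/9)(4/8)(4/7) = 0.04329; P(data | urn B) = (3/6)(3/5)(2/4)(1/3)(2/2) = 0.05; P(data | urn C) = (8/10)(2/9)(7/8)(6/7)(1/6) = 0.022222.
Weighting by the prior gives 1/3 · 0.04329 = 0.01443, 1/3 · 0.05 = 0.016667, 1/3 · 0.022222 = 0.0074074; these sum to 0.038504.
Normalising, the posterior is P(urn A | data) = 0.37477, P(urn B | data) = 0.43285, P(urn C | data) = 0.19238.
So P(green next | data) = Σ P(green next | H) P(H | data) = (1/2)(0.37477) + (1)(0.43285) + (0)(0.19238) = 0.62024.

0.620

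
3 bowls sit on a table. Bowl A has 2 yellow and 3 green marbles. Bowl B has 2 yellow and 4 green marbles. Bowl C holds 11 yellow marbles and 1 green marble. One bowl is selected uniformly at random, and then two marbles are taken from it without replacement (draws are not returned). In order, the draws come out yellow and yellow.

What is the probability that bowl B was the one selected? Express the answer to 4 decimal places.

For each hypothesis, P(data | H) works out to: P(data | bowl A) = (2/5)(1/4) = 1/10; P(data | bowl B) = (2/6)(1/5) = 1/15; P(data | bowl C) = (11/12)(10/11) = 5/6.
Multiplying each by its prior: 1/3 · 1/10 = 1/30, 1/3 · 1/15 = 1/45, 1/3 · 5/6 = 5/18; summing to 1/3.
By Bayes' rule, P(bowl B | data) = (1/45) / (1/3) = 1/15.

0.0667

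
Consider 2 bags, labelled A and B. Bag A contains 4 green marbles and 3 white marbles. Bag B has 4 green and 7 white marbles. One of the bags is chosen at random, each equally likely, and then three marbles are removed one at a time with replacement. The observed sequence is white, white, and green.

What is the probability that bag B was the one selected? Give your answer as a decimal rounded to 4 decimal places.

0.5839

Under each hypothesis, the probability of the observed sequence is: P(data | bag A) = (3/7)(3/7)(4/7) = 0.10496; P(data | bag B) = (7/11)(7/11)(4/11) = 0.14726.
Multiplying each by its prior: 1/2 · 0.10496 = 0.052478, 1/2 · 0.14726 = 0.073629; with total 0.12611.
By Bayes' rule, P(bag B | data) = (0.073629) / (0.12611) = 0.58386.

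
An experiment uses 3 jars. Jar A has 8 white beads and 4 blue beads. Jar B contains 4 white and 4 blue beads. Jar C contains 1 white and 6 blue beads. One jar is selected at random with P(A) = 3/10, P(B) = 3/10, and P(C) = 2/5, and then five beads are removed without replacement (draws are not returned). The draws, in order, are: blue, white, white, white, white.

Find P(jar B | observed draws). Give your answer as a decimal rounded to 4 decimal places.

0.1681

For each hypothesis, P(data | H) works out to: P(data | jar A) = (4/12)(8/11)(7/10)(6/9)(5/8) = 0.070707; P(data | jar B) = (4/8)(4/7)(3/6)(2/5)(1/4) = 0.014286; P(data | jar C) = (6/7)(1/6)(0/5) = 0.
Multiplying each by its prior: 3/10 · 0.070707 = 0.021212, 3/10 · 0.014286 = 0.0042857, 2/5 · 0 = 0; these sum to 0.025498.
Hence P(jar B | data) = (0.0042857) / (0.025498) = 0.16808.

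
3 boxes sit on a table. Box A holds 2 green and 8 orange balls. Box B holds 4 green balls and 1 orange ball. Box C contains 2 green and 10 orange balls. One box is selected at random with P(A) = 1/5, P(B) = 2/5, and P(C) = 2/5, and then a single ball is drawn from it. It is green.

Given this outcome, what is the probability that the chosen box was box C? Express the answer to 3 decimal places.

0.156

Under each hypothesis, the probability of this draw is: P(data | box A) = (2/10) = 1/5; P(data | box B) = (4/5) = 4/5; P(data | box C) = (2/12) = 1/6.
Weighting by the prior gives 1/5 · 1/5 = 1/25, 2/5 · 4/5 = 8/25, 2/5 · 1/6 = 1/15; summing to 32/75.
Therefore the posterior P(box C | data) = (1/15) / (32/75) = 5/32.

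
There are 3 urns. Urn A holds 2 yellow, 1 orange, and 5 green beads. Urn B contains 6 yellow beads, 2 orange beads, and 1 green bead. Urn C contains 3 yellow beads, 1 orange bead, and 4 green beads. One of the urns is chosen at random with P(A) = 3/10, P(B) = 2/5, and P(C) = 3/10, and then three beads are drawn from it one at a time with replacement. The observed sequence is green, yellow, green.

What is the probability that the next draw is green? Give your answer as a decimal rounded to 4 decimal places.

The likelihood of the observed sequence under each hypothesis: P(data | urn A) = (5/8)(2/8)(5/8) = 0.097656; P(data | urn B) = (1/9)(6/9)(1/9) = 0.0082305; P(data | urn C) = (4/8)(3/8)(4/8) = 0.09375.
Multiplying each by its prior: 3/10 · 0.097656 = 0.029297, 2/5 · 0.0082305 = 0.0032922, 3/10 · 0.09375 = 0.028125; with total 0.060714.
The posterior is then P(urn A | data) = 0.48254, P(urn B | data) = 0.054224, P(urn C | data) = 0.46324.
So P(green next | data) = Σ P(green next | H) P(H | data) = (5/8)(0.48254) + (1/9)(0.054224) + (1/2)(0.46324) = 0.53923.

0.5392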